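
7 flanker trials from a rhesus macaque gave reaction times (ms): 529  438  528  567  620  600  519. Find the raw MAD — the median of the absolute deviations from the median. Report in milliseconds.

38 ms

Sorted: 438, 519, 528, 529, 567, 600, 620 → median = 529
|x − 529|: 0, 91, 1, 38, 91, 71, 10
Sorted deviations: 0, 1, 10, 38, 71, 91, 91 → MAD = 38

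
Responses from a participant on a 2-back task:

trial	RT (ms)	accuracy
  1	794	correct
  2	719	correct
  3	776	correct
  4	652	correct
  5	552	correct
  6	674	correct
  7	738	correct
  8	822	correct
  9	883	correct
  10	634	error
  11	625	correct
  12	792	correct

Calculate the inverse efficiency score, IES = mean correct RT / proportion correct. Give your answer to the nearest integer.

Correct trials (n=11): 794, 719, 776, 652, 552, 674, 738, 822, 883, 625, 792
Mean correct RT = 8027/11 = 729.7273 ms
Proportion correct = 11/12
IES = 729.7273 / (11/12) = 796.066 ms

796 ms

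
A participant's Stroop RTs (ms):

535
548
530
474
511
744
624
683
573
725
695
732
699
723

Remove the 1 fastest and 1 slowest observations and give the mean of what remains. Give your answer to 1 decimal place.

631.5 ms

Sorted: 474, 511, 530, 535, 548, 573, 624, 683, 695, 699, 723, 725, 732, 744
Drop lowest 1 (474) and highest 1 (744)
Remaining (n=12): Σ = 7578, mean = 7578/12 = 631.500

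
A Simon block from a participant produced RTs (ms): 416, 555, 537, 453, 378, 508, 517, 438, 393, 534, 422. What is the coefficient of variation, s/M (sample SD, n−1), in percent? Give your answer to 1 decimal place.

13.6%

n = 11, Σ = 5151, M = 468.2727
Σ(x−M)² = 40356.182; s = √(40356.182/10) = 63.5265
CV = 63.5265 / 468.2727 = 0.13566 = 13.566%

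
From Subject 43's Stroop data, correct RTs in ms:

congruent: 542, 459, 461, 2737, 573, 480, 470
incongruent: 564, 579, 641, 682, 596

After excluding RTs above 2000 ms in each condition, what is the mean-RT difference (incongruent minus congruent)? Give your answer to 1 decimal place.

114.9 ms

congruent: exclude 2737
M(congruent) = 2985/6 = 497.500
M(incongruent) = 3062/5 = 612.400
Difference = 612.400 − 497.500 = 114.900 ms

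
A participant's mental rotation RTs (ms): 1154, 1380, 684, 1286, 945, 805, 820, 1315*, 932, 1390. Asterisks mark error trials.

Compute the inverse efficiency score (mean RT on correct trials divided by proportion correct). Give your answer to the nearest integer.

1160 ms

Correct trials (n=9): 1154, 1380, 684, 1286, 945, 805, 820, 932, 1390
Mean correct RT = 9396/9 = 1044.0000 ms
Proportion correct = 9/10
IES = 1044.0000 / (9/10) = 1160.000 ms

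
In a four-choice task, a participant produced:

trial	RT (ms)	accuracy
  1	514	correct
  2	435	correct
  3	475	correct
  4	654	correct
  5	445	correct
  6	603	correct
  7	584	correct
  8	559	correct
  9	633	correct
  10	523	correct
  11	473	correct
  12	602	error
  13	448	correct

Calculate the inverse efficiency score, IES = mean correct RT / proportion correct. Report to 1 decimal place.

572.9 ms

Correct trials (n=12): 514, 435, 475, 654, 445, 603, 584, 559, 633, 523, 473, 448
Mean correct RT = 6346/12 = 528.8333 ms
Proportion correct = 12/13
IES = 528.8333 / (12/13) = 572.903 ms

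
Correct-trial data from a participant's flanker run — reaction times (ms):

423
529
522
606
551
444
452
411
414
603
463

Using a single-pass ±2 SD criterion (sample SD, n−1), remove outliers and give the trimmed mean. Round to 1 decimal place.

n = 11, ΣRT = 5418, M = 492.545
Σ(x−M)² = 53214.73; s = √(53214.73/10) = 72.948
Cutoffs: 492.545 ± 2·72.948 → [346.6, 638.4]
No RTs fall outside the cutoffs; all 11 retained. Mean = 5418/11 = 492.545

492.5 ms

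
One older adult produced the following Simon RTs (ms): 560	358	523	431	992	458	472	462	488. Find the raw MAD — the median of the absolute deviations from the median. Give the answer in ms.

41 ms

Sorted: 358, 431, 458, 462, 472, 488, 523, 560, 992 → median = 472
|x − 472|: 88, 114, 51, 41, 520, 14, 0, 10, 16
Sorted deviations: 0, 10, 14, 16, 41, 51, 88, 114, 520 → MAD = 41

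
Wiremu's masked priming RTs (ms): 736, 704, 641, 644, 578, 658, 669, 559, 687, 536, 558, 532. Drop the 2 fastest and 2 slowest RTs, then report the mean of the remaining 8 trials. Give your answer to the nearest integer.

Sorted: 532, 536, 558, 559, 578, 641, 644, 658, 669, 687, 704, 736
Drop lowest 2 (532, 536) and highest 2 (704, 736)
Remaining (n=8): Σ = 4994, mean = 4994/8 = 624.250

624 ms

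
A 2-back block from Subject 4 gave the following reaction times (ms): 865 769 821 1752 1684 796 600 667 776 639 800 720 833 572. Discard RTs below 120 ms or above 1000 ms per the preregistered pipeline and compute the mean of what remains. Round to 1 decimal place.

Excluded: 1684, 1752
Retained (n=12): Σ = 8858
Mean = 8858/12 = 738.1667

738.2 ms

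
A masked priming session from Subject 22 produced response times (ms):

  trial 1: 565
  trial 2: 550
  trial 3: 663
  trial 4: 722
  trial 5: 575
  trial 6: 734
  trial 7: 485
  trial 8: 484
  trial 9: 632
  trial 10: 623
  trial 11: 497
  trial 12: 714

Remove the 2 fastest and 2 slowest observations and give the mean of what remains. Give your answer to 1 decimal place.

Sorted: 484, 485, 497, 550, 565, 575, 623, 632, 663, 714, 722, 734
Drop lowest 2 (484, 485) and highest 2 (722, 734)
Remaining (n=8): Σ = 4819, mean = 4819/8 = 602.375

602.4 ms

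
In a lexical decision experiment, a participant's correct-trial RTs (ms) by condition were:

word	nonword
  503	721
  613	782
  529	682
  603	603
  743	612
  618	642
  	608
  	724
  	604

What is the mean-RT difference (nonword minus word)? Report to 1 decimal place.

M(word) = 3609/6 = 601.500
M(nonword) = 5978/9 = 664.222
Difference = 664.222 − 601.500 = 62.722 ms

62.7 ms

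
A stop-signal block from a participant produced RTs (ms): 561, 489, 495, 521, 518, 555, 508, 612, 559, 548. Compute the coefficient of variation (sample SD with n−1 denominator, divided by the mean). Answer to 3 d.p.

0.070

n = 10, Σ = 5366, M = 536.6000
Σ(x−M)² = 12654.400; s = √(12654.400/9) = 37.4973
CV = 37.4973 / 536.6000 = 0.06988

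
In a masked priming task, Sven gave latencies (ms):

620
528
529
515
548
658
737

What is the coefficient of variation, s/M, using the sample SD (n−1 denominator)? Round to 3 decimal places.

n = 7, Σ = 4135, M = 590.7143
Σ(x−M)² = 42083.429; s = √(42083.429/6) = 83.7491
CV = 83.7491 / 590.7143 = 0.14178

0.142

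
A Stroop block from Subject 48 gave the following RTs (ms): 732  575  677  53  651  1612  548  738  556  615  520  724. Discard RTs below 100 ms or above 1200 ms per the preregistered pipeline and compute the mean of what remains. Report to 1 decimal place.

Excluded: 53, 1612
Retained (n=10): Σ = 6336
Mean = 6336/10 = 633.6000

633.6 ms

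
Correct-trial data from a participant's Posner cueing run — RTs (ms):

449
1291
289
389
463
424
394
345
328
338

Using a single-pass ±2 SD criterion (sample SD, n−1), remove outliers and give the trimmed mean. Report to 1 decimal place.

n = 10, ΣRT = 4710, M = 471.000
Σ(x−M)² = 774948.00; s = √(774948.00/9) = 293.437
Cutoffs: 471.000 ± 2·293.437 → [-115.9, 1057.9]
Outside: 1291 → excluded.
Retained (n=9): Σ = 3419, mean = 3419/9 = 379.889

379.9 ms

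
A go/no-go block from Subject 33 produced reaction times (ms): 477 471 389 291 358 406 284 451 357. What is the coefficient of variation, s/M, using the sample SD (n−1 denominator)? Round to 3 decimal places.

n = 9, Σ = 3484, M = 387.1111
Σ(x−M)² = 41182.889; s = √(41182.889/8) = 71.7486
CV = 71.7486 / 387.1111 = 0.18534

0.185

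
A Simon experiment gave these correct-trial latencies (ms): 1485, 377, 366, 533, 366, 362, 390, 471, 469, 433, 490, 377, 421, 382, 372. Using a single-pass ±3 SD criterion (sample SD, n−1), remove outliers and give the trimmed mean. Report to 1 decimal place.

414.9 ms

n = 15, ΣRT = 7294, M = 486.267
Σ(x−M)² = 1108738.93; s = √(1108738.93/14) = 281.417
Cutoffs: 486.267 ± 3·281.417 → [-358.0, 1330.5]
Outside: 1485 → excluded.
Retained (n=14): Σ = 5809, mean = 5809/14 = 414.929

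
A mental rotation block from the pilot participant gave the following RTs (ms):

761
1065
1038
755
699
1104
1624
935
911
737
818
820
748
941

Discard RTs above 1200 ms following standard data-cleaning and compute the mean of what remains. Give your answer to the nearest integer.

Excluded: 1624
Retained (n=13): Σ = 11332
Mean = 11332/13 = 871.6923

872 ms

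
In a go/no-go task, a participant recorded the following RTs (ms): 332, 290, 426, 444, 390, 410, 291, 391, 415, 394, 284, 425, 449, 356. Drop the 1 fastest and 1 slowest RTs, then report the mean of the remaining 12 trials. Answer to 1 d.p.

Sorted: 284, 290, 291, 332, 356, 390, 391, 394, 410, 415, 425, 426, 444, 449
Drop lowest 1 (284) and highest 1 (449)
Remaining (n=12): Σ = 4564, mean = 4564/12 = 380.333

380.3 ms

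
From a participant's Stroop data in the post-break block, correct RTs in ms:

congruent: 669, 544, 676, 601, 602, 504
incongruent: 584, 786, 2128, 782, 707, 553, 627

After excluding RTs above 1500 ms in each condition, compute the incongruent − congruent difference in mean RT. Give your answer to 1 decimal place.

incongruent: exclude 2128
M(congruent) = 3596/6 = 599.333
M(incongruent) = 4039/6 = 673.167
Difference = 673.167 − 599.333 = 73.833 ms

73.8 ms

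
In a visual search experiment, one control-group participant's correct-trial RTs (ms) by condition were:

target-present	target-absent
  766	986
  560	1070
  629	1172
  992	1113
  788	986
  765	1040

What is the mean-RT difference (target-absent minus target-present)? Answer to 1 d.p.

M(target-present) = 4500/6 = 750.000
M(target-absent) = 6367/6 = 1061.167
Difference = 1061.167 − 750.000 = 311.167 ms

311.2 ms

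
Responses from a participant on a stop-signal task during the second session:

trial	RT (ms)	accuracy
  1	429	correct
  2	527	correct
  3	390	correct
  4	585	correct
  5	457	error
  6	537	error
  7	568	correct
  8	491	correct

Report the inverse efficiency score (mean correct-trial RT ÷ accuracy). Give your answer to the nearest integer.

Correct trials (n=6): 429, 527, 390, 585, 568, 491
Mean correct RT = 2990/6 = 498.3333 ms
Proportion correct = 6/8
IES = 498.3333 / (6/8) = 664.444 ms

664 ms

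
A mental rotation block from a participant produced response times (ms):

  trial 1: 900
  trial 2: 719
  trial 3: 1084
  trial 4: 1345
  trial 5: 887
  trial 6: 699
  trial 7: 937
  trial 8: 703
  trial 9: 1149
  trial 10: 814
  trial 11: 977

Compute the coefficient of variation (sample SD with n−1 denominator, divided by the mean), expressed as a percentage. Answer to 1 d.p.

21.9%

n = 11, Σ = 10214, M = 928.5455
Σ(x−M)² = 411752.727; s = √(411752.727/10) = 202.9169
CV = 202.9169 / 928.5455 = 0.21853 = 21.853%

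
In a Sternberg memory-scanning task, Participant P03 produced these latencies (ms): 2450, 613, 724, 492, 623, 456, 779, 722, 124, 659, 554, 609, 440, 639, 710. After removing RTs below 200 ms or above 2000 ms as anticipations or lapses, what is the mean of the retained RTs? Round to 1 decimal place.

616.9 ms

Excluded: 124, 2450
Retained (n=13): Σ = 8020
Mean = 8020/13 = 616.9231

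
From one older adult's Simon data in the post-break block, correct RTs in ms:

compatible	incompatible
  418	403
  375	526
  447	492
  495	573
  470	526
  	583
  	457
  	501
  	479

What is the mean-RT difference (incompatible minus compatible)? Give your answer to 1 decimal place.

63.4 ms

M(compatible) = 2205/5 = 441.000
M(incompatible) = 4540/9 = 504.444
Difference = 504.444 − 441.000 = 63.444 ms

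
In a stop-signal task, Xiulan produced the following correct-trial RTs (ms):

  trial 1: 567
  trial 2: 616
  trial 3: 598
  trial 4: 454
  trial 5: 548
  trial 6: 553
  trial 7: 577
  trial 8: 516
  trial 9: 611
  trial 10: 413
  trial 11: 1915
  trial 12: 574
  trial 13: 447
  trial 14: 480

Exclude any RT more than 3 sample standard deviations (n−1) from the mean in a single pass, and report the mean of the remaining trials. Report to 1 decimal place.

n = 14, ΣRT = 8869, M = 633.500
Σ(x−M)² = 1822251.50; s = √(1822251.50/13) = 374.397
Cutoffs: 633.500 ± 3·374.397 → [-489.7, 1756.7]
Outside: 1915 → excluded.
Retained (n=13): Σ = 6954, mean = 6954/13 = 534.923

534.9 ms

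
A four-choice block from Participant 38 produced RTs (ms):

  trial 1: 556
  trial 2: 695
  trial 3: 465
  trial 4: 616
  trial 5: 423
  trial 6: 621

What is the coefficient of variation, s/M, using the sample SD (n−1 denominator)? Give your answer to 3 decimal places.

n = 6, Σ = 3376, M = 562.6667
Σ(x−M)² = 52849.333; s = √(52849.333/5) = 102.8099
CV = 102.8099 / 562.6667 = 0.18272

0.183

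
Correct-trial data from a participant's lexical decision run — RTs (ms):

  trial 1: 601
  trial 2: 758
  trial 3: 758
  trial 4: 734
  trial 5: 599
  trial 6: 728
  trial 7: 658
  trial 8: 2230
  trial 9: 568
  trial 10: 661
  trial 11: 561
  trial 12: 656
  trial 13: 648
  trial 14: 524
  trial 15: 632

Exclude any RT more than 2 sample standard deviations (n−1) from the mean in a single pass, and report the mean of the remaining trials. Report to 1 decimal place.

649.0 ms

n = 15, ΣRT = 11316, M = 754.400
Σ(x−M)² = 2405449.60; s = √(2405449.60/14) = 414.509
Cutoffs: 754.400 ± 2·414.509 → [-74.6, 1583.4]
Outside: 2230 → excluded.
Retained (n=14): Σ = 9086, mean = 9086/14 = 649.000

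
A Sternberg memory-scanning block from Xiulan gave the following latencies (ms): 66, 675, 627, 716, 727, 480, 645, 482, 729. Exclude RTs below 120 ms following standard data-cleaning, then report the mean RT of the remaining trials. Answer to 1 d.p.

Excluded: 66
Retained (n=8): Σ = 5081
Mean = 5081/8 = 635.1250

635.1 ms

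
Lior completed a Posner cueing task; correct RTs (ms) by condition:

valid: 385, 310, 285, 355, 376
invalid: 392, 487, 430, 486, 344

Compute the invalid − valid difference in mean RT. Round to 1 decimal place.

M(valid) = 1711/5 = 342.200
M(invalid) = 2139/5 = 427.800
Difference = 427.800 − 342.200 = 85.600 ms

85.6 ms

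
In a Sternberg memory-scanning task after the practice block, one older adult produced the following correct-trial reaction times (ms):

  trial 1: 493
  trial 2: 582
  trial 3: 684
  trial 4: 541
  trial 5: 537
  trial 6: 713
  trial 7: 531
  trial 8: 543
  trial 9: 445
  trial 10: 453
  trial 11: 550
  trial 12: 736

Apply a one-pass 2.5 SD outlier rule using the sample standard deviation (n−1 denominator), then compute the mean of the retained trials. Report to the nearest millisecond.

567 ms

n = 12, ΣRT = 6808, M = 567.333
Σ(x−M)² = 100882.67; s = √(100882.67/11) = 95.766
Cutoffs: 567.333 ± 2.5·95.766 → [327.9, 806.7]
No RTs fall outside the cutoffs; all 12 retained. Mean = 6808/12 = 567.333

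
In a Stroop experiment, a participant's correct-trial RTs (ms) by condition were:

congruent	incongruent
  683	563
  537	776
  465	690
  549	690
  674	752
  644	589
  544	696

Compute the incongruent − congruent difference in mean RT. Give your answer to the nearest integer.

M(congruent) = 4096/7 = 585.143
M(incongruent) = 4756/7 = 679.429
Difference = 679.429 − 585.143 = 94.286 ms

94 ms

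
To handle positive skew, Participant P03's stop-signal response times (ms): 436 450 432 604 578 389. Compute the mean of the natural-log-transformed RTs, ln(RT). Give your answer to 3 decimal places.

ln(RT): 6.0776, 6.1092, 6.0684, 6.4036, 6.3596, 5.9636
Σ ln(RT) = 36.9820
Mean = 36.9820/6 = 6.16367

6.164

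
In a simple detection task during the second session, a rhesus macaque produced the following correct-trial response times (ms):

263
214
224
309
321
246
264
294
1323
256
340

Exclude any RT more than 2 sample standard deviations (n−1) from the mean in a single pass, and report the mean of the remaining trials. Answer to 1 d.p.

273.1 ms

n = 11, ΣRT = 4054, M = 368.545
Σ(x−M)² = 1017692.73; s = √(1017692.73/10) = 319.013
Cutoffs: 368.545 ± 2·319.013 → [-269.5, 1006.6]
Outside: 1323 → excluded.
Retained (n=10): Σ = 2731, mean = 2731/10 = 273.100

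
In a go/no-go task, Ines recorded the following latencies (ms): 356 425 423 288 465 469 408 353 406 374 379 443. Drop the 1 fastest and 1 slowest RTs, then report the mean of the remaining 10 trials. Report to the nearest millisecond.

Sorted: 288, 353, 356, 374, 379, 406, 408, 423, 425, 443, 465, 469
Drop lowest 1 (288) and highest 1 (469)
Remaining (n=10): Σ = 4032, mean = 4032/10 = 403.200

403 ms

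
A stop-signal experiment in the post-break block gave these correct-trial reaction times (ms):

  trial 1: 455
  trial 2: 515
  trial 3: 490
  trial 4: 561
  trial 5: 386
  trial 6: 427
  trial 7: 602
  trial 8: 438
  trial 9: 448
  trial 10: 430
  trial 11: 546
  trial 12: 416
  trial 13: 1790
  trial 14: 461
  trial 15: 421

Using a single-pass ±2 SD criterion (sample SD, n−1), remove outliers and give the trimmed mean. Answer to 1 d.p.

n = 15, ΣRT = 8386, M = 559.067
Σ(x−M)² = 1674948.93; s = √(1674948.93/14) = 345.889
Cutoffs: 559.067 ± 2·345.889 → [-132.7, 1250.8]
Outside: 1790 → excluded.
Retained (n=14): Σ = 6596, mean = 6596/14 = 471.143

471.1 ms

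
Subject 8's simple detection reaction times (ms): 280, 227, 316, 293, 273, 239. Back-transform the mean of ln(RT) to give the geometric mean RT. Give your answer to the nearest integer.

ln(RT): 5.6348, 5.4250, 5.7557, 5.6802, 5.6095, 5.4765
Mean ln(RT) = 33.5816/6 = 5.59693
Geometric mean = exp(5.59693) = 269.60 ms

270 ms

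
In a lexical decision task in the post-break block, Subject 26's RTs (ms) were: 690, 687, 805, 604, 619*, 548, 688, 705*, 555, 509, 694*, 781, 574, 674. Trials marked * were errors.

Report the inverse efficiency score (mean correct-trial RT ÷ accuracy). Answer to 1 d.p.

823.2 ms

Correct trials (n=11): 690, 687, 805, 604, 548, 688, 555, 509, 781, 574, 674
Mean correct RT = 7115/11 = 646.8182 ms
Proportion correct = 11/14
IES = 646.8182 / (11/14) = 823.223 ms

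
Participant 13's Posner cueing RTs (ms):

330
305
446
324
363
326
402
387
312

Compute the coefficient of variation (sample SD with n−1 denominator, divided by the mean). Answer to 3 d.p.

0.135

n = 9, Σ = 3195, M = 355.0000
Σ(x−M)² = 18354.000; s = √(18354.000/8) = 47.8983
CV = 47.8983 / 355.0000 = 0.13492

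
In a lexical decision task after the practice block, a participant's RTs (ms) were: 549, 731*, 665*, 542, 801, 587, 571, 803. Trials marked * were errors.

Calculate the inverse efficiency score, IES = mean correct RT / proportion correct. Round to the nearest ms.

856 ms

Correct trials (n=6): 549, 542, 801, 587, 571, 803
Mean correct RT = 3853/6 = 642.1667 ms
Proportion correct = 6/8
IES = 642.1667 / (6/8) = 856.222 ms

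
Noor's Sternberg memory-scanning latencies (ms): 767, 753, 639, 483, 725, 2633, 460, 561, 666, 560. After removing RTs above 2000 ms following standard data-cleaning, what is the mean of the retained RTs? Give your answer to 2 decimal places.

623.78 ms

Excluded: 2633
Retained (n=9): Σ = 5614
Mean = 5614/9 = 623.7778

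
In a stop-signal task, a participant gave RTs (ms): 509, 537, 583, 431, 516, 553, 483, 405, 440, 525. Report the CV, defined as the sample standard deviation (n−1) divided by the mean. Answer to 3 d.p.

0.115

n = 10, Σ = 4982, M = 498.2000
Σ(x−M)² = 29671.600; s = √(29671.600/9) = 57.4182
CV = 57.4182 / 498.2000 = 0.11525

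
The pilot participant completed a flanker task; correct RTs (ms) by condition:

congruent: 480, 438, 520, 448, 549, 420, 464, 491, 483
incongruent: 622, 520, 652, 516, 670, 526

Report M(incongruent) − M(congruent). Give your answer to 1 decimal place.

M(congruent) = 4293/9 = 477.000
M(incongruent) = 3506/6 = 584.333
Difference = 584.333 − 477.000 = 107.333 ms

107.3 ms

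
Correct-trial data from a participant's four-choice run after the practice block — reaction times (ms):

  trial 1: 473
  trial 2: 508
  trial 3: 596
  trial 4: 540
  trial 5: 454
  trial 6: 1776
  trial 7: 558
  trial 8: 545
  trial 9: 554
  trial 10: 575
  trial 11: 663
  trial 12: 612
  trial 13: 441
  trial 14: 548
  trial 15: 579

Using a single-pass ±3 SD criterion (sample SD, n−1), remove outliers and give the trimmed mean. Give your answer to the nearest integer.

546 ms

n = 15, ΣRT = 9422, M = 628.133
Σ(x−M)² = 1460697.73; s = √(1460697.73/14) = 323.010
Cutoffs: 628.133 ± 3·323.010 → [-340.9, 1597.2]
Outside: 1776 → excluded.
Retained (n=14): Σ = 7646, mean = 7646/14 = 546.143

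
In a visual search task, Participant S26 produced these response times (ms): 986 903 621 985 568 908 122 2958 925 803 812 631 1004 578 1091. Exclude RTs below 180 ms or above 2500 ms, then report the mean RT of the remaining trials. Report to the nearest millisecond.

Excluded: 122, 2958
Retained (n=13): Σ = 10815
Mean = 10815/13 = 831.9231

832 ms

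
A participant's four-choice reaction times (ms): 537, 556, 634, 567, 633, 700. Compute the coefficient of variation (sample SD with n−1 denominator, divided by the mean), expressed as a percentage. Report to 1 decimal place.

n = 6, Σ = 3627, M = 604.5000
Σ(x−M)² = 19117.500; s = √(19117.500/5) = 61.8345
CV = 61.8345 / 604.5000 = 0.10229 = 10.229%

10.2%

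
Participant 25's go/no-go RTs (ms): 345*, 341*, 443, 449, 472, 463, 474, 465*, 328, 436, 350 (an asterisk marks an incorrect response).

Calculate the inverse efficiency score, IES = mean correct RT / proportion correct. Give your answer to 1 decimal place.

587.0 ms

Correct trials (n=8): 443, 449, 472, 463, 474, 328, 436, 350
Mean correct RT = 3415/8 = 426.8750 ms
Proportion correct = 8/11
IES = 426.8750 / (8/11) = 586.953 ms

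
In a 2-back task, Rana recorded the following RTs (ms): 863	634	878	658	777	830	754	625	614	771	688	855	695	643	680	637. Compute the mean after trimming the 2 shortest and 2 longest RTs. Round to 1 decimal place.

718.5 ms

Sorted: 614, 625, 634, 637, 643, 658, 680, 688, 695, 754, 771, 777, 830, 855, 863, 878
Drop lowest 2 (614, 625) and highest 2 (863, 878)
Remaining (n=12): Σ = 8622, mean = 8622/12 = 718.500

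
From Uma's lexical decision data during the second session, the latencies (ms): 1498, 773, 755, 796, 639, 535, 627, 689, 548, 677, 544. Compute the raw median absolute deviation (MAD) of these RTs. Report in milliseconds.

Sorted: 535, 544, 548, 627, 639, 677, 689, 755, 773, 796, 1498 → median = 677
|x − 677|: 821, 96, 78, 119, 38, 142, 50, 12, 129, 0, 133
Sorted deviations: 0, 12, 38, 50, 78, 96, 119, 129, 133, 142, 821 → MAD = 96

96 ms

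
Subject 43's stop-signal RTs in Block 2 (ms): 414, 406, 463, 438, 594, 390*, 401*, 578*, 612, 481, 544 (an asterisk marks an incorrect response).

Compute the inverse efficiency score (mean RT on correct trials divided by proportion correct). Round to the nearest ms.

Correct trials (n=8): 414, 406, 463, 438, 594, 612, 481, 544
Mean correct RT = 3952/8 = 494.0000 ms
Proportion correct = 8/11
IES = 494.0000 / (8/11) = 679.250 ms

679 ms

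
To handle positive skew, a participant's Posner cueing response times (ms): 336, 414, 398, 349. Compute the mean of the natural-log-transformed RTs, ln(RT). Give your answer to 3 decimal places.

ln(RT): 5.8171, 6.0259, 5.9865, 5.8551
Σ ln(RT) = 23.6845
Mean = 23.6845/4 = 5.92113

5.921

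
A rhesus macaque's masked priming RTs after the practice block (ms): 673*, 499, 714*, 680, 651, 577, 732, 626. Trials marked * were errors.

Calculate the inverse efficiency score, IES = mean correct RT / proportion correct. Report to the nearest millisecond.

837 ms

Correct trials (n=6): 499, 680, 651, 577, 732, 626
Mean correct RT = 3765/6 = 627.5000 ms
Proportion correct = 6/8
IES = 627.5000 / (6/8) = 836.667 ms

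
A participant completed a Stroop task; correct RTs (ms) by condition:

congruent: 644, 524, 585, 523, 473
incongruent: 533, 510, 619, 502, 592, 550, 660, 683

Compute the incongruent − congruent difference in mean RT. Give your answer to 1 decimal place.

31.3 ms

M(congruent) = 2749/5 = 549.800
M(incongruent) = 4649/8 = 581.125
Difference = 581.125 − 549.800 = 31.325 ms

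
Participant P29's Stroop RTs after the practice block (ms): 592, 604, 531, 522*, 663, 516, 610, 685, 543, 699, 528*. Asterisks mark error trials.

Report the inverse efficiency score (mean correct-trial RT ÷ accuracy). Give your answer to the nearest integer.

Correct trials (n=9): 592, 604, 531, 663, 516, 610, 685, 543, 699
Mean correct RT = 5443/9 = 604.7778 ms
Proportion correct = 9/11
IES = 604.7778 / (9/11) = 739.173 ms

739 ms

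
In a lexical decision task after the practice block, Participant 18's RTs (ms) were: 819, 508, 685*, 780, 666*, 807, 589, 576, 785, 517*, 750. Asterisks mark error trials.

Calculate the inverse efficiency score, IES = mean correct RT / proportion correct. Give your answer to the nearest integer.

Correct trials (n=8): 819, 508, 780, 807, 589, 576, 785, 750
Mean correct RT = 5614/8 = 701.7500 ms
Proportion correct = 8/11
IES = 701.7500 / (8/11) = 964.906 ms

965 ms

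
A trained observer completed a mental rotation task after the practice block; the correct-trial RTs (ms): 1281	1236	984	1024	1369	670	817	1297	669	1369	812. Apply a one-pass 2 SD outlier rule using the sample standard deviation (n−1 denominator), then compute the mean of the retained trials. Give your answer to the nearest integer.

1048 ms

n = 11, ΣRT = 11528, M = 1048.000
Σ(x−M)² = 757970.00; s = √(757970.00/10) = 275.313
Cutoffs: 1048.000 ± 2·275.313 → [497.4, 1598.6]
No RTs fall outside the cutoffs; all 11 retained. Mean = 11528/11 = 1048.000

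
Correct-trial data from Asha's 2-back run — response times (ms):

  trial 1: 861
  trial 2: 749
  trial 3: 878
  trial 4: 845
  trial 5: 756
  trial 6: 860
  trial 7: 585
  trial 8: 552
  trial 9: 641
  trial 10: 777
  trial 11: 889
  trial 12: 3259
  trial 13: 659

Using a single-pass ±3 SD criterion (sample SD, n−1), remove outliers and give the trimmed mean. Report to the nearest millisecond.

754 ms

n = 13, ΣRT = 12311, M = 947.000
Σ(x−M)² = 5947072.00; s = √(5947072.00/12) = 703.981
Cutoffs: 947.000 ± 3·703.981 → [-1164.9, 3058.9]
Outside: 3259 → excluded.
Retained (n=12): Σ = 9052, mean = 9052/12 = 754.333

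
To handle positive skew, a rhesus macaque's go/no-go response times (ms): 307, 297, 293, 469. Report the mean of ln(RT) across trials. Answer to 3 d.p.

5.813

ln(RT): 5.7268, 5.6937, 5.6802, 6.1506
Σ ln(RT) = 23.2514
Mean = 23.2514/4 = 5.81284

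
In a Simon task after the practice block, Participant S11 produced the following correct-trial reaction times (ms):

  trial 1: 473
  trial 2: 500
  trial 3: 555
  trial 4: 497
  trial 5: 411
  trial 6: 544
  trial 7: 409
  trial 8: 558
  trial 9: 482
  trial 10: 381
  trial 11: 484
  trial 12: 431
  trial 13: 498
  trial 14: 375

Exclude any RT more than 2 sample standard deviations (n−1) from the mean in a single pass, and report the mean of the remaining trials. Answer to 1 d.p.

471.3 ms

n = 14, ΣRT = 6598, M = 471.286
Σ(x−M)² = 48852.86; s = √(48852.86/13) = 61.302
Cutoffs: 471.286 ± 2·61.302 → [348.7, 593.9]
No RTs fall outside the cutoffs; all 14 retained. Mean = 6598/14 = 471.286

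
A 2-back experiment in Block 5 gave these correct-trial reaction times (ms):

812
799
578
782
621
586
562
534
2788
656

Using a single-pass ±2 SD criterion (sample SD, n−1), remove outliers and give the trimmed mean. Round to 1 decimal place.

n = 10, ΣRT = 8718, M = 871.800
Σ(x−M)² = 4176317.60; s = √(4176317.60/9) = 681.201
Cutoffs: 871.800 ± 2·681.201 → [-490.6, 2234.2]
Outside: 2788 → excluded.
Retained (n=9): Σ = 5930, mean = 5930/9 = 658.889

658.9 ms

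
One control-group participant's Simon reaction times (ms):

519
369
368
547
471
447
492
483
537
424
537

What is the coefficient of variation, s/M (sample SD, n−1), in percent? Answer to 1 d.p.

n = 11, Σ = 5194, M = 472.1818
Σ(x−M)² = 41159.636; s = √(41159.636/10) = 64.1558
CV = 64.1558 / 472.1818 = 0.13587 = 13.587%

13.6%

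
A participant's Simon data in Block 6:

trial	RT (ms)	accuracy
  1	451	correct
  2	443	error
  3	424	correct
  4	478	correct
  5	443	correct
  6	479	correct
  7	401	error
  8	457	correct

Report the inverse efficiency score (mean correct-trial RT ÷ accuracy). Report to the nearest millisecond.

Correct trials (n=6): 451, 424, 478, 443, 479, 457
Mean correct RT = 2732/6 = 455.3333 ms
Proportion correct = 6/8
IES = 455.3333 / (6/8) = 607.111 ms

607 ms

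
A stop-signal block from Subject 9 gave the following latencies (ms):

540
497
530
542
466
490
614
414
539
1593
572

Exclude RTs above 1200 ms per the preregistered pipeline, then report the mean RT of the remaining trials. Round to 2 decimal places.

Excluded: 1593
Retained (n=10): Σ = 5204
Mean = 5204/10 = 520.4000

520.40 ms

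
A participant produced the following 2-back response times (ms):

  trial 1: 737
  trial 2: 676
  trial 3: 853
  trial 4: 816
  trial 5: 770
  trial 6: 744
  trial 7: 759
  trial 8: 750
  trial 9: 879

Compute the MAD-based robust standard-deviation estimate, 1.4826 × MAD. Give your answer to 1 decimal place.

Sorted: 676, 737, 744, 750, 759, 770, 816, 853, 879 → median = 759
|x − 759| sorted: 0, 9, 11, 15, 22, 57, 83, 94, 120 → MAD = 22
Robust SD ≈ 1.4826 × 22 = 32.617

32.6 ms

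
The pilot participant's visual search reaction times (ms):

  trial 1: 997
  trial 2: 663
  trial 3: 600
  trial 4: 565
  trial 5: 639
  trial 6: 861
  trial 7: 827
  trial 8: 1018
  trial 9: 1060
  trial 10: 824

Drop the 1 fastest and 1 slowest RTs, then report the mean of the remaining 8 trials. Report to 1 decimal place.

803.6 ms

Sorted: 565, 600, 639, 663, 824, 827, 861, 997, 1018, 1060
Drop lowest 1 (565) and highest 1 (1060)
Remaining (n=8): Σ = 6429, mean = 6429/8 = 803.625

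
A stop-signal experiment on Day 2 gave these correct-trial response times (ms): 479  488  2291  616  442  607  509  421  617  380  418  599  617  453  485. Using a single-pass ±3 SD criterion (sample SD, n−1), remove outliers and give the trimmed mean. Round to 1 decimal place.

509.4 ms

n = 15, ΣRT = 9422, M = 628.133
Σ(x−M)² = 3057321.73; s = √(3057321.73/14) = 467.312
Cutoffs: 628.133 ± 3·467.312 → [-773.8, 2030.1]
Outside: 2291 → excluded.
Retained (n=14): Σ = 7131, mean = 7131/14 = 509.357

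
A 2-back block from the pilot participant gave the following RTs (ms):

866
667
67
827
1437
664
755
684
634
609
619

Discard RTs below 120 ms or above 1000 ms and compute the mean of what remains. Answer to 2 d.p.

Excluded: 67, 1437
Retained (n=9): Σ = 6325
Mean = 6325/9 = 702.7778

702.78 ms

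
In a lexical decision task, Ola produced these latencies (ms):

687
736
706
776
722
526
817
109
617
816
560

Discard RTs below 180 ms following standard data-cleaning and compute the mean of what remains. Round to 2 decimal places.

Excluded: 109
Retained (n=10): Σ = 6963
Mean = 6963/10 = 696.3000

696.30 ms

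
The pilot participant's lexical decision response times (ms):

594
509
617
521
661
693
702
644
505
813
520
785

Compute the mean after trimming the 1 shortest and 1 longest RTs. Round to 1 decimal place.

624.6 ms

Sorted: 505, 509, 520, 521, 594, 617, 644, 661, 693, 702, 785, 813
Drop lowest 1 (505) and highest 1 (813)
Remaining (n=10): Σ = 6246, mean = 6246/10 = 624.600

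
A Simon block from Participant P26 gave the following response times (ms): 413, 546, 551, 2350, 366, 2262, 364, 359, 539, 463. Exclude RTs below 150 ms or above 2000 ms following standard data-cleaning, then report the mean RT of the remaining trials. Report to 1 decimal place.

Excluded: 2262, 2350
Retained (n=8): Σ = 3601
Mean = 3601/8 = 450.1250

450.1 ms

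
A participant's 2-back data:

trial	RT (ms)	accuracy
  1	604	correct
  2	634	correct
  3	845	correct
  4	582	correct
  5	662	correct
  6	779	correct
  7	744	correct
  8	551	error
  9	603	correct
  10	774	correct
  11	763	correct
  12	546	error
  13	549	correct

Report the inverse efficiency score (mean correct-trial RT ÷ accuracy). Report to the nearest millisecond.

810 ms

Correct trials (n=11): 604, 634, 845, 582, 662, 779, 744, 603, 774, 763, 549
Mean correct RT = 7539/11 = 685.3636 ms
Proportion correct = 11/13
IES = 685.3636 / (11/13) = 809.975 ms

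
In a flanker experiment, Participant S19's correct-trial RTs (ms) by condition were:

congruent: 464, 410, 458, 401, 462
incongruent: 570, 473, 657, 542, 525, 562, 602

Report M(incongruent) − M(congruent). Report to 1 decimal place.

M(congruent) = 2195/5 = 439.000
M(incongruent) = 3931/7 = 561.571
Difference = 561.571 − 439.000 = 122.571 ms

122.6 ms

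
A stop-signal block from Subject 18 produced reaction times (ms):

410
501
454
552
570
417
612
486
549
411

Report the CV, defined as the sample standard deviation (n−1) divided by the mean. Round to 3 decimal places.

n = 10, Σ = 4962, M = 496.2000
Σ(x−M)² = 47627.600; s = √(47627.600/9) = 72.7458
CV = 72.7458 / 496.2000 = 0.14661

0.147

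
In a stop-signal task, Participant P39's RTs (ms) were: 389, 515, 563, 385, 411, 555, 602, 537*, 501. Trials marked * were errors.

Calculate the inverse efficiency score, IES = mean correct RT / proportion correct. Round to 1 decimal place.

Correct trials (n=8): 389, 515, 563, 385, 411, 555, 602, 501
Mean correct RT = 3921/8 = 490.1250 ms
Proportion correct = 8/9
IES = 490.1250 / (8/9) = 551.391 ms

551.4 ms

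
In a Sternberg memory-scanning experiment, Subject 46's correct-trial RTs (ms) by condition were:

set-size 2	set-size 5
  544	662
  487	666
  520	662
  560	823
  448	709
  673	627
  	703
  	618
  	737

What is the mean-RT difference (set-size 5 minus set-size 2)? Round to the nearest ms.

151 ms

M(set-size 2) = 3232/6 = 538.667
M(set-size 5) = 6207/9 = 689.667
Difference = 689.667 − 538.667 = 151.000 ms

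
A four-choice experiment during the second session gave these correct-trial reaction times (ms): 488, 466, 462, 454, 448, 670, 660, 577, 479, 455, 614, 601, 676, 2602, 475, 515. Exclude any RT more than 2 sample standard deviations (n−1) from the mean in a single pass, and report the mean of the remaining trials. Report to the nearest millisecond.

536 ms

n = 16, ΣRT = 10642, M = 665.125
Σ(x−M)² = 4107625.75; s = √(4107625.75/15) = 523.299
Cutoffs: 665.125 ± 2·523.299 → [-381.5, 1711.7]
Outside: 2602 → excluded.
Retained (n=15): Σ = 8040, mean = 8040/15 = 536.000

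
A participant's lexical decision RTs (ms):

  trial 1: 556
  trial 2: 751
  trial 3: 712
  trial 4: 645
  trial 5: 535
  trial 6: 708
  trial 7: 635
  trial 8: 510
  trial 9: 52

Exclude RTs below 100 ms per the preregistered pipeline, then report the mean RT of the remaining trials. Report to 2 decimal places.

631.50 ms

Excluded: 52
Retained (n=8): Σ = 5052
Mean = 5052/8 = 631.5000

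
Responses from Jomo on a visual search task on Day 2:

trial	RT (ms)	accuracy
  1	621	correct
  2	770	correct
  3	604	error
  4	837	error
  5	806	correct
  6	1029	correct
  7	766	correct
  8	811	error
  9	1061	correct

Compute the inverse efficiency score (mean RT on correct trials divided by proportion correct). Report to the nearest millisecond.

1263 ms

Correct trials (n=6): 621, 770, 806, 1029, 766, 1061
Mean correct RT = 5053/6 = 842.1667 ms
Proportion correct = 6/9
IES = 842.1667 / (6/9) = 1263.250 ms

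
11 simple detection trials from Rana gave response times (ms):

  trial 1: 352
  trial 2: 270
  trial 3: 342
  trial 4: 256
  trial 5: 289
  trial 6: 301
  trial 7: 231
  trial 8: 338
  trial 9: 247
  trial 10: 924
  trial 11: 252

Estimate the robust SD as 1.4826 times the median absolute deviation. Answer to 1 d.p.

Sorted: 231, 247, 252, 256, 270, 289, 301, 338, 342, 352, 924 → median = 289
|x − 289| sorted: 0, 12, 19, 33, 37, 42, 49, 53, 58, 63, 635 → MAD = 42
Robust SD ≈ 1.4826 × 42 = 62.269

62.3 ms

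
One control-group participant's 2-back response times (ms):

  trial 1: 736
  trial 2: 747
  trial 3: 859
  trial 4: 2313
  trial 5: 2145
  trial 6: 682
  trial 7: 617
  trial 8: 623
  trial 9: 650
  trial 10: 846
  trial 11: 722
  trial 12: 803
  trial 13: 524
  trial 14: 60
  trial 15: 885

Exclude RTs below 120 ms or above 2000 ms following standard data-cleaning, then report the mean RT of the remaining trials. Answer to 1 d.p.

724.5 ms

Excluded: 60, 2145, 2313
Retained (n=12): Σ = 8694
Mean = 8694/12 = 724.5000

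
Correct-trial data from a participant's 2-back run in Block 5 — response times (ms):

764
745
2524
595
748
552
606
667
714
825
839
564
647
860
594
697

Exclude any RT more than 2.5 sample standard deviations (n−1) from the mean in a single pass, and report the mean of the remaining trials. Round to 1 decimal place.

n = 16, ΣRT = 12941, M = 808.812
Σ(x−M)² = 3282104.44; s = √(3282104.44/15) = 467.768
Cutoffs: 808.812 ± 2.5·467.768 → [-360.6, 1978.2]
Outside: 2524 → excluded.
Retained (n=15): Σ = 10417, mean = 10417/15 = 694.467

694.5 ms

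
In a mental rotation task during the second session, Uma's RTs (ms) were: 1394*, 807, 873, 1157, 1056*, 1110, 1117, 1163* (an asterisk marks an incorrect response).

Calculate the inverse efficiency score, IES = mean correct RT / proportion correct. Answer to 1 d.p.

1620.5 ms

Correct trials (n=5): 807, 873, 1157, 1110, 1117
Mean correct RT = 5064/5 = 1012.8000 ms
Proportion correct = 5/8
IES = 1012.8000 / (5/8) = 1620.480 ms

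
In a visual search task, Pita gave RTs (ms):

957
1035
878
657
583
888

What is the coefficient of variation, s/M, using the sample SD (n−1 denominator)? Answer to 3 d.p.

0.211

n = 6, Σ = 4998, M = 833.0000
Σ(x−M)² = 154706.000; s = √(154706.000/5) = 175.9011
CV = 175.9011 / 833.0000 = 0.21117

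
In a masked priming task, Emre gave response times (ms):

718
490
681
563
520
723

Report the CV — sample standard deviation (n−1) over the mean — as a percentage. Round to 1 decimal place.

16.9%

n = 6, Σ = 3695, M = 615.8333
Σ(x−M)² = 53978.833; s = √(53978.833/5) = 103.9027
CV = 103.9027 / 615.8333 = 0.16872 = 16.872%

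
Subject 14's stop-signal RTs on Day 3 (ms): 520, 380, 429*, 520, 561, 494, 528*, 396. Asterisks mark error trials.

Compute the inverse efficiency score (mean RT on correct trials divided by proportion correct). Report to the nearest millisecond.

638 ms

Correct trials (n=6): 520, 380, 520, 561, 494, 396
Mean correct RT = 2871/6 = 478.5000 ms
Proportion correct = 6/8
IES = 478.5000 / (6/8) = 638.000 ms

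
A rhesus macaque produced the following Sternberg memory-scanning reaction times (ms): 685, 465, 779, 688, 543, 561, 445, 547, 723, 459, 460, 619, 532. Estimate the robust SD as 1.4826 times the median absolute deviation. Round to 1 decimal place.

129.0 ms

Sorted: 445, 459, 460, 465, 532, 543, 547, 561, 619, 685, 688, 723, 779 → median = 547
|x − 547| sorted: 0, 4, 14, 15, 72, 82, 87, 88, 102, 138, 141, 176, 232 → MAD = 87
Robust SD ≈ 1.4826 × 87 = 128.986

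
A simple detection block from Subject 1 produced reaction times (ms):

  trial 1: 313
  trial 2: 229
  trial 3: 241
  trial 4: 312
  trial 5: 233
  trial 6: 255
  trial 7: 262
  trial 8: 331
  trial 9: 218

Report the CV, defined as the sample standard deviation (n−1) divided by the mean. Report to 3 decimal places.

n = 9, Σ = 2394, M = 266.0000
Σ(x−M)² = 14074.000; s = √(14074.000/8) = 41.9434
CV = 41.9434 / 266.0000 = 0.15768

0.158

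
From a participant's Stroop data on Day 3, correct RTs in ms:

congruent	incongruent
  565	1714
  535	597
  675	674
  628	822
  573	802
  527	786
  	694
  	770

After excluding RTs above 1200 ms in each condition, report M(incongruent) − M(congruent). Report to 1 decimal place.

151.2 ms

incongruent: exclude 1714
M(congruent) = 3503/6 = 583.833
M(incongruent) = 5145/7 = 735.000
Difference = 735.000 − 583.833 = 151.167 ms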